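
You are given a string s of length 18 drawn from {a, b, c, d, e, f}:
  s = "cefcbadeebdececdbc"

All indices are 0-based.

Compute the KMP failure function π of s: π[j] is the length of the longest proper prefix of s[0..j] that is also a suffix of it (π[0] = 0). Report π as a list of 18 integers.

π[0] = 0
j=1 s[j]='e': π[1]=0 (border '')
j=2 s[j]='f': π[2]=0 (border '')
j=3 s[j]='c': π[3]=1 (border 'c')
j=4 s[j]='b': k: 1→0; π[4]=0 (border '')
j=5 s[j]='a': π[5]=0 (border '')
j=6 s[j]='d': π[6]=0 (border '')
j=7 s[j]='e': π[7]=0 (border '')
j=8 s[j]='e': π[8]=0 (border '')
j=9 s[j]='b': π[9]=0 (border '')
j=10 s[j]='d': π[10]=0 (border '')
j=11 s[j]='e': π[11]=0 (border '')
j=12 s[j]='c': π[12]=1 (border 'c')
j=13 s[j]='e': π[13]=2 (border 'ce')
j=14 s[j]='c': k: 2→0; π[14]=1 (border 'c')
j=15 s[j]='d': k: 1→0; π[15]=0 (border '')
j=16 s[j]='b': π[16]=0 (border '')
j=17 s[j]='c': π[17]=1 (border 'c')

[0, 0, 0, 1, 0, 0, 0, 0, 0, 0, 0, 0, 1, 2, 1, 0, 0, 1]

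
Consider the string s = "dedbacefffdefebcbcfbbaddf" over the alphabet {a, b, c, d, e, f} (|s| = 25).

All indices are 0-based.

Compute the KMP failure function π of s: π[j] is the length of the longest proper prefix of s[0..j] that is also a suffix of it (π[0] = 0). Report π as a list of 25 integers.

π[0] = 0
j=1 s[j]='e': π[1]=0 (border '')
j=2 s[j]='d': π[2]=1 (border 'd')
j=3 s[j]='b': k: 1→0; π[3]=0 (border '')
j=4 s[j]='a': π[4]=0 (border '')
j=5 s[j]='c': π[5]=0 (border '')
j=6 s[j]='e': π[6]=0 (border '')
j=7 s[j]='f': π[7]=0 (border '')
j=8 s[j]='f': π[8]=0 (border '')
j=9 s[j]='f': π[9]=0 (border '')
j=10 s[j]='d': π[10]=1 (border 'd')
j=11 s[j]='e': π[11]=2 (border 'de')
j=12 s[j]='f': k: 2→0; π[12]=0 (border '')
j=13 s[j]='e': π[13]=0 (border '')
j=14 s[j]='b': π[14]=0 (border '')
j=15 s[j]='c': π[15]=0 (border '')
j=16 s[j]='b': π[16]=0 (border '')
j=17 s[j]='c': π[17]=0 (border '')
j=18 s[j]='f': π[18]=0 (border '')
j=19 s[j]='b': π[19]=0 (border '')
j=20 s[j]='b': π[20]=0 (border '')
j=21 s[j]='a': π[21]=0 (border '')
j=22 s[j]='d': π[22]=1 (border 'd')
j=23 s[j]='d': k: 1→0; π[23]=1 (border 'd')
j=24 s[j]='f': k: 1→0; π[24]=0 (border '')

[0, 0, 1, 0, 0, 0, 0, 0, 0, 0, 1, 2, 0, 0, 0, 0, 0, 0, 0, 0, 0, 0, 1, 1, 0]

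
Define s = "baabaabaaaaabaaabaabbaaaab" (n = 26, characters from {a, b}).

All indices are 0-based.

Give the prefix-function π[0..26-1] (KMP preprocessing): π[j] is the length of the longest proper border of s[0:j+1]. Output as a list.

[0, 0, 0, 1, 2, 3, 4, 5, 6, 0, 0, 0, 1, 2, 3, 0, 1, 2, 3, 4, 1, 2, 3, 0, 0, 1]

π[0] = 0
j=1 s[j]='a': π[1]=0 (border '')
j=2 s[j]='a': π[2]=0 (border '')
j=3 s[j]='b': π[3]=1 (border 'b')
j=4 s[j]='a': π[4]=2 (border 'ba')
j=5 s[j]='a': π[5]=3 (border 'baa')
j=6 s[j]='b': π[6]=4 (border 'baab')
j=7 s[j]='a': π[7]=5 (border 'baaba')
j=8 s[j]='a': π[8]=6 (border 'baabaa')
j=9 s[j]='a': k: 6→3→0; π[9]=0 (border '')
j=10 s[j]='a': π[10]=0 (border '')
j=11 s[j]='a': π[11]=0 (border '')
j=12 s[j]='b': π[12]=1 (border 'b')
j=13 s[j]='a': π[13]=2 (border 'ba')
j=14 s[j]='a': π[14]=3 (border 'baa')
j=15 s[j]='a': k: 3→0; π[15]=0 (border '')
j=16 s[j]='b': π[16]=1 (border 'b')
j=17 s[j]='a': π[17]=2 (border 'ba')
j=18 s[j]='a': π[18]=3 (border 'baa')
j=19 s[j]='b': π[19]=4 (border 'baab')
j=20 s[j]='b': k: 4→1→0; π[20]=1 (border 'b')
j=21 s[j]='a': π[21]=2 (border 'ba')
j=22 s[j]='a': π[22]=3 (border 'baa')
j=23 s[j]='a': k: 3→0; π[23]=0 (border '')
j=24 s[j]='a': π[24]=0 (border '')
j=25 s[j]='b': π[25]=1 (border 'b')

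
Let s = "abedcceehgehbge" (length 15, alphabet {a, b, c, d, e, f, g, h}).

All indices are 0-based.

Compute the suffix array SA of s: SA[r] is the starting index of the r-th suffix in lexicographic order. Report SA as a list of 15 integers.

rank | idx | suffix
   0 |   0 | abedcceehgehbge
   1 |   1 | bedcceehgehbge
   2 |  12 | bge
   3 |   4 | cceehgehbge
   4 |   5 | ceehgehbge
   5 |   3 | dcceehgehbge
   6 |  14 | e
   7 |   2 | edcceehgehbge
   8 |   6 | eehgehbge
   9 |  10 | ehbge
  10 |   7 | ehgehbge
  11 |  13 | ge
  12 |   9 | gehbge
  13 |  11 | hbge
  14 |   8 | hgehbge

[0, 1, 12, 4, 5, 3, 14, 2, 6, 10, 7, 13, 9, 11, 8]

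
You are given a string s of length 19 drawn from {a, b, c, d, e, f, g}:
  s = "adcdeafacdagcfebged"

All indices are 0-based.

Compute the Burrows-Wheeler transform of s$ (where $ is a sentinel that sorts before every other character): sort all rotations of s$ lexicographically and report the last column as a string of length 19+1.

df$edeadgecacdfgacab

rank  rotation              last
    0  $adcdeafacdagcfebged  d
    1  acdagcfebged$adcdeaf  f
    2  adcdeafacdagcfebged$  $
    3  afacdagcfebged$adcde  e
    4  agcfebged$adcdeafacd  d
    5  bged$adcdeafacdagcfe  e
    6  cdagcfebged$adcdeafa  a
    7  cdeafacdagcfebged$ad  d
    8  cfebged$adcdeafacdag  g
    9  d$adcdeafacdagcfebge  e
   10  dagcfebged$adcdeafac  c
   11  dcdeafacdagcfebged$a  a
   12  deafacdagcfebged$adc  c
   13  eafacdagcfebged$adcd  d
   14  ebged$adcdeafacdagcf  f
   15  ed$adcdeafacdagcfebg  g
   16  facdagcfebged$adcdea  a
   17  febged$adcdeafacdagc  c
   18  gcfebged$adcdeafacda  a
   19  ged$adcdeafacdagcfeb  b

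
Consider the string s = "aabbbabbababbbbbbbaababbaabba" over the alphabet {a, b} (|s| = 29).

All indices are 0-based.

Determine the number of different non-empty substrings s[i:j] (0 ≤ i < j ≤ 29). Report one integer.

rank→(start, suffix):
  0 → (28, 'a')
  1 → (18, 'aababbaabba')
  2 → (24, 'aabba')
  3 → (0, 'aabbbabbababbbbbbbaababbaabba')
  4 → (19, 'ababbaabba')
  5 → (8, 'ababbbbbbbaababbaabba')
  6 → (25, 'abba')
  7 → (21, 'abbaabba')
  8 → (5, 'abbababbbbbbbaababbaabba')
  9 → (1, 'abbbabbababbbbbbbaababbaabba')
  10 → (10, 'abbbbbbbaababbaabba')
  11 → (27, 'ba')
  12 → (17, 'baababbaabba')
  13 → (23, 'baabba')
  14 → (7, 'bababbbbbbbaababbaabba')
  15 → (20, 'babbaabba')
  16 → (4, 'babbababbbbbbbaababbaabba')
  17 → (9, 'babbbbbbbaababbaabba')
  18 → (26, 'bba')
  19 → (16, 'bbaababbaabba')
  20 → (22, 'bbaabba')
  21 → (6, 'bbababbbbbbbaababbaabba')
  22 → (3, 'bbabbababbbbbbbaababbaabba')
  23 → (15, 'bbbaababbaabba')
  24 → (2, 'bbbabbababbbbbbbaababbaabba')
  25 → (14, 'bbbbaababbaabba')
  26 → (13, 'bbbbbaababbaabba')
  27 → (12, 'bbbbbbaababbaabba')
  28 → (11, 'bbbbbbbaababbaabba')

SA = [28, 18, 24, 0, 19, 8, 25, 21, 5, 1, 10, 27, 17, 23, 7, 20, 4, 9, 26, 16, 22, 6, 3, 15, 2, 14, 13, 12, 11]
rank  pair      lcp
   1  s[28:],s[18:]  1  'a'
   2  s[18:],s[24:]  3  'aab'
   3  s[24:],s[0:]  4  'aabb'
   4  s[0:],s[19:]  1  'a'
   5  s[19:],s[8:]  5  'ababb'
   6  s[8:],s[25:]  2  'ab'
   7  s[25:],s[21:]  4  'abba'
   8  s[21:],s[5:]  4  'abba'
   9  s[5:],s[1:]  3  'abb'
  10  s[1:],s[10:]  4  'abbb'
  11  s[10:],s[27:]  0  ''
  12  s[27:],s[17:]  2  'ba'
  13  s[17:],s[23:]  4  'baab'
  14  s[23:],s[7:]  2  'ba'
  15  s[7:],s[20:]  3  'bab'
  16  s[20:],s[4:]  5  'babba'
  17  s[4:],s[9:]  4  'babb'
  18  s[9:],s[26:]  1  'b'
  19  s[26:],s[16:]  3  'bba'
  20  s[16:],s[22:]  5  'bbaab'
  21  s[22:],s[6:]  3  'bba'
  22  s[6:],s[3:]  4  'bbab'
  23  s[3:],s[15:]  2  'bb'
  24  s[15:],s[2:]  4  'bbba'
  25  s[2:],s[14:]  3  'bbb'
  26  s[14:],s[13:]  4  'bbbb'
  27  s[13:],s[12:]  5  'bbbbb'
  28  s[12:],s[11:]  6  'bbbbbb'

n(n+1)/2 = 29·30/2 = 435
Σ LCP = 0 + 1 + 3 + 4 + 1 + 5 + 2 + 4 + 4 + 3 + 4 + 0 + 2 + 4 + 2 + 3 + 5 + 4 + 1 + 3 + 5 + 3 + 4 + 2 + 4 + 3 + 4 + 5 + 6 = 91
distinct = 435 − 91 = 344

344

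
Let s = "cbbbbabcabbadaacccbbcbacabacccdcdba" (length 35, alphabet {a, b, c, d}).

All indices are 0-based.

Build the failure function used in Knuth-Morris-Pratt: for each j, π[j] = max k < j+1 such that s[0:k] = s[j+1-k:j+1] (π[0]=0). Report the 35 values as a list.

[0, 0, 0, 0, 0, 0, 0, 1, 0, 0, 0, 0, 0, 0, 0, 1, 1, 1, 2, 3, 1, 2, 0, 1, 0, 0, 0, 1, 1, 1, 0, 1, 0, 0, 0]

π[0] = 0
j=1 s[j]='b': π[1]=0 (border '')
j=2 s[j]='b': π[2]=0 (border '')
j=3 s[j]='b': π[3]=0 (border '')
j=4 s[j]='b': π[4]=0 (border '')
j=5 s[j]='a': π[5]=0 (border '')
j=6 s[j]='b': π[6]=0 (border '')
j=7 s[j]='c': π[7]=1 (border 'c')
j=8 s[j]='a': k: 1→0; π[8]=0 (border '')
j=9 s[j]='b': π[9]=0 (border '')
j=10 s[j]='b': π[10]=0 (border '')
j=11 s[j]='a': π[11]=0 (border '')
j=12 s[j]='d': π[12]=0 (border '')
j=13 s[j]='a': π[13]=0 (border '')
j=14 s[j]='a': π[14]=0 (border '')
j=15 s[j]='c': π[15]=1 (border 'c')
j=16 s[j]='c': k: 1→0; π[16]=1 (border 'c')
j=17 s[j]='c': k: 1→0; π[17]=1 (border 'c')
j=18 s[j]='b': π[18]=2 (border 'cb')
j=19 s[j]='b': π[19]=3 (border 'cbb')
j=20 s[j]='c': k: 3→0; π[20]=1 (border 'c')
j=21 s[j]='b': π[21]=2 (border 'cb')
j=22 s[j]='a': k: 2→0; π[22]=0 (border '')
j=23 s[j]='c': π[23]=1 (border 'c')
j=24 s[j]='a': k: 1→0; π[24]=0 (border '')
j=25 s[j]='b': π[25]=0 (border '')
j=26 s[j]='a': π[26]=0 (border '')
j=27 s[j]='c': π[27]=1 (border 'c')
j=28 s[j]='c': k: 1→0; π[28]=1 (border 'c')
j=29 s[j]='c': k: 1→0; π[29]=1 (border 'c')
j=30 s[j]='d': k: 1→0; π[30]=0 (border '')
j=31 s[j]='c': π[31]=1 (border 'c')
j=32 s[j]='d': k: 1→0; π[32]=0 (border '')
j=33 s[j]='b': π[33]=0 (border '')
j=34 s[j]='a': π[34]=0 (border '')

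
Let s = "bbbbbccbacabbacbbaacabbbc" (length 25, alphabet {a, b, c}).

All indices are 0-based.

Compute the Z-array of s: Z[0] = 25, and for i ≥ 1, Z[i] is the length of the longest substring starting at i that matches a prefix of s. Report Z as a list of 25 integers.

Z[0]=25
i=1: outside box; Z[1]=4 scan→box=[1,5)
i=2: min(r-i=3, Z[1]=4)=3; Z[2]=3
i=3: min(r-i=2, Z[2]=3)=2; Z[3]=2
i=4: min(r-i=1, Z[3]=2)=1; Z[4]=1
i=5: outside box; Z[5]=0
i=6: outside box; Z[6]=0
i=7: outside box; Z[7]=1 scan→box=[7,8)
i=8: outside box; Z[8]=0
i=9: outside box; Z[9]=0
i=10: outside box; Z[10]=0
i=11: outside box; Z[11]=2 scan→box=[11,13)
i=12: min(r-i=1, Z[1]=4)=1; Z[12]=1
i=13: outside box; Z[13]=0
i=14: outside box; Z[14]=0
i=15: outside box; Z[15]=2 scan→box=[15,17)
i=16: min(r-i=1, Z[1]=4)=1; Z[16]=1
i=17: outside box; Z[17]=0
i=18: outside box; Z[18]=0
i=19: outside box; Z[19]=0
i=20: outside box; Z[20]=0
i=21: outside box; Z[21]=3 scan→box=[21,24)
i=22: min(r-i=2, Z[1]=4)=2; Z[22]=2
i=23: min(r-i=1, Z[2]=3)=1; Z[23]=1
i=24: outside box; Z[24]=0

[25, 4, 3, 2, 1, 0, 0, 1, 0, 0, 0, 2, 1, 0, 0, 2, 1, 0, 0, 0, 0, 3, 2, 1, 0]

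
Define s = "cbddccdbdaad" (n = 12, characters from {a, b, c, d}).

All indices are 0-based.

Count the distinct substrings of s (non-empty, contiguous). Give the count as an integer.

rank→(start, suffix):
  0 → (9, 'aad')
  1 → (10, 'ad')
  2 → (7, 'bdaad')
  3 → (1, 'bddccdbdaad')
  4 → (0, 'cbddccdbdaad')
  5 → (4, 'ccdbdaad')
  6 → (5, 'cdbdaad')
  7 → (11, 'd')
  8 → (8, 'daad')
  9 → (6, 'dbdaad')
  10 → (3, 'dccdbdaad')
  11 → (2, 'ddccdbdaad')

SA = [9, 10, 7, 1, 0, 4, 5, 11, 8, 6, 3, 2]
rank  pair      lcp
   1  s[9:],s[10:]  1  'a'
   2  s[10:],s[7:]  0  ''
   3  s[7:],s[1:]  2  'bd'
   4  s[1:],s[0:]  0  ''
   5  s[0:],s[4:]  1  'c'
   6  s[4:],s[5:]  1  'c'
   7  s[5:],s[11:]  0  ''
   8  s[11:],s[8:]  1  'd'
   9  s[8:],s[6:]  1  'd'
  10  s[6:],s[3:]  1  'd'
  11  s[3:],s[2:]  1  'd'

n(n+1)/2 = 12·13/2 = 78
Σ LCP = 0 + 1 + 0 + 2 + 0 + 1 + 1 + 0 + 1 + 1 + 1 + 1 = 9
distinct = 78 − 9 = 69

69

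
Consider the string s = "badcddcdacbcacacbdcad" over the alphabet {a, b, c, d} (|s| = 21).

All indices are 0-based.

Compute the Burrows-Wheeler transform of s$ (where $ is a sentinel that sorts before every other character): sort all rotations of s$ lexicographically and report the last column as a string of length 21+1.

rank  rotation                last
    0  $badcddcdacbcacacbdcad  d
    1  acacbdcad$badcddcdacbc  c
    2  acbcacacbdcad$badcddcd  d
    3  acbdcad$badcddcdacbcac  c
    4  ad$badcddcdacbcacacbdc  c
    5  adcddcdacbcacacbdcad$b  b
    6  badcddcdacbcacacbdcad$  $
    7  bcacacbdcad$badcddcdac  c
    8  bdcad$badcddcdacbcacac  c
    9  cacacbdcad$badcddcdacb  b
   10  cacbdcad$badcddcdacbca  a
   11  cad$badcddcdacbcacacbd  d
   12  cbcacacbdcad$badcddcda  a
   13  cbdcad$badcddcdacbcaca  a
   14  cdacbcacacbdcad$badcdd  d
   15  cddcdacbcacacbdcad$bad  d
   16  d$badcddcdacbcacacbdca  a
   17  dacbcacacbdcad$badcddc  c
   18  dcad$badcddcdacbcacacb  b
   19  dcdacbcacacbdcad$badcd  d
   20  dcddcdacbcacacbdcad$ba  a
   21  ddcdacbcacacbdcad$badc  c

dcdccb$ccbadaaddacbdac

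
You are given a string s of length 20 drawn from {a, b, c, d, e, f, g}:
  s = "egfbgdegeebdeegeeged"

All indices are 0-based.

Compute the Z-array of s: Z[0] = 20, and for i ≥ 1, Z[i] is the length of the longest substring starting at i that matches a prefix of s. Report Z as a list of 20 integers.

Z[0]=20
i=1: i≥r, start 0; Z[1]=0
i=2: i≥r, start 0; Z[2]=0
i=3: i≥r, start 0; Z[3]=0
i=4: i≥r, start 0; Z[4]=0
i=5: i≥r, start 0; Z[5]=0
i=6: i≥r, start 0; Z[6]=2 scan→box=[6,8)
i=7: min(r-i=1, Z[1]=0)=0; Z[7]=0
i=8: i≥r, start 0; Z[8]=1 scan→box=[8,9)
i=9: i≥r, start 0; Z[9]=1 scan→box=[9,10)
i=10: i≥r, start 0; Z[10]=0
i=11: i≥r, start 0; Z[11]=0
i=12: i≥r, start 0; Z[12]=1 scan→box=[12,13)
i=13: i≥r, start 0; Z[13]=2 scan→box=[13,15)
i=14: min(r-i=1, Z[1]=0)=0; Z[14]=0
i=15: i≥r, start 0; Z[15]=1 scan→box=[15,16)
i=16: i≥r, start 0; Z[16]=2 scan→box=[16,18)
i=17: min(r-i=1, Z[1]=0)=0; Z[17]=0
i=18: i≥r, start 0; Z[18]=1 scan→box=[18,19)
i=19: i≥r, start 0; Z[19]=0

[20, 0, 0, 0, 0, 0, 2, 0, 1, 1, 0, 0, 1, 2, 0, 1, 2, 0, 1, 0]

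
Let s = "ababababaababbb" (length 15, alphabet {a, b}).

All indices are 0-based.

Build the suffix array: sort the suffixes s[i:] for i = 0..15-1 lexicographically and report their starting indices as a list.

rank | idx | suffix
   0 |   8 | aababbb
   1 |   6 | abaababbb
   2 |   4 | ababaababbb
   3 |   2 | abababaababbb
   4 |   0 | ababababaababbb
   5 |   9 | ababbb
   6 |  11 | abbb
   7 |  14 | b
   8 |   7 | baababbb
   9 |   5 | babaababbb
  10 |   3 | bababaababbb
  11 |   1 | babababaababbb
  12 |  10 | babbb
  13 |  13 | bb
  14 |  12 | bbb

[8, 6, 4, 2, 0, 9, 11, 14, 7, 5, 3, 1, 10, 13, 12]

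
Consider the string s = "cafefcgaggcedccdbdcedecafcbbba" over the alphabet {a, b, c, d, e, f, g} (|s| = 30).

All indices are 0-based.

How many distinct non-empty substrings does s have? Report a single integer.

433

rank→(start, suffix):
  0 → (29, 'a')
  1 → (23, 'afcbbba')
  2 → (1, 'afefcgaggcedccdbdcedecafcbbba')
  3 → (7, 'aggcedccdbdcedecafcbbba')
  4 → (28, 'ba')
  5 → (27, 'bba')
  6 → (26, 'bbba')
  7 → (16, 'bdcedecafcbbba')
  8 → (22, 'cafcbbba')
  9 → (0, 'cafefcgaggcedccdbdcedecafcbbba')
  10 → (25, 'cbbba')
  11 → (13, 'ccdbdcedecafcbbba')
  12 → (14, 'cdbdcedecafcbbba')
  13 → (10, 'cedccdbdcedecafcbbba')
  14 → (18, 'cedecafcbbba')
  15 → (5, 'cgaggcedccdbdcedecafcbbba')
  16 → (15, 'dbdcedecafcbbba')
  17 → (12, 'dccdbdcedecafcbbba')
  18 → (17, 'dcedecafcbbba')
  19 → (20, 'decafcbbba')
  20 → (21, 'ecafcbbba')
  21 → (11, 'edccdbdcedecafcbbba')
  22 → (19, 'edecafcbbba')
  23 → (3, 'efcgaggcedccdbdcedecafcbbba')
  24 → (24, 'fcbbba')
  25 → (4, 'fcgaggcedccdbdcedecafcbbba')
  26 → (2, 'fefcgaggcedccdbdcedecafcbbba')
  27 → (6, 'gaggcedccdbdcedecafcbbba')
  28 → (9, 'gcedccdbdcedecafcbbba')
  29 → (8, 'ggcedccdbdcedecafcbbba')

SA = [29, 23, 1, 7, 28, 27, 26, 16, 22, 0, 25, 13, 14, 10, 18, 5, 15, 12, 17, 20, 21, 11, 19, 3, 24, 4, 2, 6, 9, 8]
i: (SA[i-1],SA[i]) lcp shared
  1: (29,23) 1 'a'
  2: (23,1) 2 'af'
  3: (1,7) 1 'a'
  4: (7,28) 0 ''
  5: (28,27) 1 'b'
  6: (27,26) 2 'bb'
  7: (26,16) 1 'b'
  8: (16,22) 0 ''
  9: (22,0) 3 'caf'
  10: (0,25) 1 'c'
  11: (25,13) 1 'c'
  12: (13,14) 1 'c'
  13: (14,10) 1 'c'
  14: (10,18) 3 'ced'
  15: (18,5) 1 'c'
  16: (5,15) 0 ''
  17: (15,12) 1 'd'
  18: (12,17) 2 'dc'
  19: (17,20) 1 'd'
  20: (20,21) 0 ''
  21: (21,11) 1 'e'
  22: (11,19) 2 'ed'
  23: (19,3) 1 'e'
  24: (3,24) 0 ''
  25: (24,4) 2 'fc'
  26: (4,2) 1 'f'
  27: (2,6) 0 ''
  28: (6,9) 1 'g'
  29: (9,8) 1 'g'

n(n+1)/2 = 30·31/2 = 465
Σ LCP = 0 + 1 + 2 + 1 + 0 + 1 + 2 + 1 + 0 + 3 + 1 + 1 + 1 + 1 + 3 + 1 + 0 + 1 + 2 + 1 + 0 + 1 + 2 + 1 + 0 + 2 + 1 + 0 + 1 + 1 = 32
distinct = 465 − 32 = 433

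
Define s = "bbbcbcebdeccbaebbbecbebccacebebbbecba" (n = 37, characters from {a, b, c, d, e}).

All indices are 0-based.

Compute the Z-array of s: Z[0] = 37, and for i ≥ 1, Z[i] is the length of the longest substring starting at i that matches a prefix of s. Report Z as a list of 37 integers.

[37, 2, 1, 0, 1, 0, 0, 1, 0, 0, 0, 0, 1, 0, 0, 3, 2, 1, 0, 0, 1, 0, 1, 0, 0, 0, 0, 0, 1, 0, 3, 2, 1, 0, 0, 1, 0]

Z[0]=37
i=1: i≥r, start 0; Z[1]=2 extend→box=[1,3)
i=2: min(r-i=1, Z[1]=2)=1; Z[2]=1
i=3: i≥r, start 0; Z[3]=0
i=4: i≥r, start 0; Z[4]=1 extend→box=[4,5)
i=5: i≥r, start 0; Z[5]=0
i=6: i≥r, start 0; Z[6]=0
i=7: i≥r, start 0; Z[7]=1 extend→box=[7,8)
i=8: i≥r, start 0; Z[8]=0
i=9: i≥r, start 0; Z[9]=0
i=10: i≥r, start 0; Z[10]=0
i=11: i≥r, start 0; Z[11]=0
i=12: i≥r, start 0; Z[12]=1 extend→box=[12,13)
i=13: i≥r, start 0; Z[13]=0
i=14: i≥r, start 0; Z[14]=0
i=15: i≥r, start 0; Z[15]=3 extend→box=[15,18)
i=16: min(r-i=2, Z[1]=2)=2; Z[16]=2
i=17: min(r-i=1, Z[2]=1)=1; Z[17]=1
i=18: i≥r, start 0; Z[18]=0
i=19: i≥r, start 0; Z[19]=0
i=20: i≥r, start 0; Z[20]=1 extend→box=[20,21)
i=21: i≥r, start 0; Z[21]=0
i=22: i≥r, start 0; Z[22]=1 extend→box=[22,23)
i=23: i≥r, start 0; Z[23]=0
i=24: i≥r, start 0; Z[24]=0
i=25: i≥r, start 0; Z[25]=0
i=26: i≥r, start 0; Z[26]=0
i=27: i≥r, start 0; Z[27]=0
i=28: i≥r, start 0; Z[28]=1 extend→box=[28,29)
i=29: i≥r, start 0; Z[29]=0
i=30: i≥r, start 0; Z[30]=3 extend→box=[30,33)
i=31: min(r-i=2, Z[1]=2)=2; Z[31]=2
i=32: min(r-i=1, Z[2]=1)=1; Z[32]=1
i=33: i≥r, start 0; Z[33]=0
i=34: i≥r, start 0; Z[34]=0
i=35: i≥r, start 0; Z[35]=1 extend→box=[35,36)
i=36: i≥r, start 0; Z[36]=0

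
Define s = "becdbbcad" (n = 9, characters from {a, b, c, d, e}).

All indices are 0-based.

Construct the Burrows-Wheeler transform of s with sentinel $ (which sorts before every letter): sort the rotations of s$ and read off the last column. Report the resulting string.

rank  rotation    last
    0  $becdbbcad  d
    1  ad$becdbbc  c
    2  bbcad$becd  d
    3  bcad$becdb  b
    4  becdbbcad$  $
    5  cad$becdbb  b
    6  cdbbcad$be  e
    7  d$becdbbca  a
    8  dbbcad$bec  c
    9  ecdbbcad$b  b

dcdb$beacb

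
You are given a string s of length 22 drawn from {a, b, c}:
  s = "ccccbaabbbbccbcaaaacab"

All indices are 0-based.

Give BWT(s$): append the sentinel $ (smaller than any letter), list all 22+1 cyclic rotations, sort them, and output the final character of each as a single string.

bcabacaaacabbcbbacccbc$

rank  rotation                 last
    0  $ccccbaabbbbccbcaaaacab  b
    1  aaaacab$ccccbaabbbbccbc  c
    2  aaacab$ccccbaabbbbccbca  a
    3  aabbbbccbcaaaacab$ccccb  b
    4  aacab$ccccbaabbbbccbcaa  a
    5  ab$ccccbaabbbbccbcaaaac  c
    6  abbbbccbcaaaacab$ccccba  a
    7  acab$ccccbaabbbbccbcaaa  a
    8  b$ccccbaabbbbccbcaaaaca  a
    9  baabbbbccbcaaaacab$cccc  c
   10  bbbbccbcaaaacab$ccccbaa  a
   11  bbbccbcaaaacab$ccccbaab  b
   12  bbccbcaaaacab$ccccbaabb  b
   13  bcaaaacab$ccccbaabbbbcc  c
   14  bccbcaaaacab$ccccbaabbb  b
   15  caaaacab$ccccbaabbbbccb  b
   16  cab$ccccbaabbbbccbcaaaa  a
   17  cbaabbbbccbcaaaacab$ccc  c
   18  cbcaaaacab$ccccbaabbbbc  c
   19  ccbaabbbbccbcaaaacab$cc  c
   20  ccbcaaaacab$ccccbaabbbb  b
   21  cccbaabbbbccbcaaaacab$c  c
   22  ccccbaabbbbccbcaaaacab$  $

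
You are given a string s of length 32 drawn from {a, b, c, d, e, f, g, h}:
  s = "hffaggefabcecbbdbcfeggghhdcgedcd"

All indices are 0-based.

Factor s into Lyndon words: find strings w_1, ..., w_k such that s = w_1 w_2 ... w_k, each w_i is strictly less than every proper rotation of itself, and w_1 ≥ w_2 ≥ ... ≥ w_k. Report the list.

["h", "f", "f", "aggef", "abcecbbdbcfeggghhdcgedcd"]

emit factor 1: 'h' (i=0, period=1)
emit factor 2: 'f' (i=1, period=1)
emit factor 3: 'f' (i=2, period=1)
emit factor 4: 'aggef' (i=3, period=5)
emit factor 5: 'abcecbbdbcfeggghhdcgedcd' (i=8, period=24)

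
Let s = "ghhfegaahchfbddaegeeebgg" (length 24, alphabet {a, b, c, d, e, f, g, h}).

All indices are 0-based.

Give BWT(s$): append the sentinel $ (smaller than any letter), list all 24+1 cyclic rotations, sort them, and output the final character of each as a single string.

rank  rotation                   last
    0  $ghhfegaahchfbddaegeeebgg  g
    1  aahchfbddaegeeebgg$ghhfeg  g
    2  aegeeebgg$ghhfegaahchfbdd  d
    3  ahchfbddaegeeebgg$ghhfega  a
    4  bddaegeeebgg$ghhfegaahchf  f
    5  bgg$ghhfegaahchfbddaegeee  e
    6  chfbddaegeeebgg$ghhfegaah  h
    7  daegeeebgg$ghhfegaahchfbd  d
    8  ddaegeeebgg$ghhfegaahchfb  b
    9  ebgg$ghhfegaahchfbddaegee  e
   10  eebgg$ghhfegaahchfbddaege  e
   11  eeebgg$ghhfegaahchfbddaeg  g
   12  egaahchfbddaegeeebgg$ghhf  f
   13  egeeebgg$ghhfegaahchfbdda  a
   14  fbddaegeeebgg$ghhfegaahch  h
   15  fegaahchfbddaegeeebgg$ghh  h
   16  g$ghhfegaahchfbddaegeeebg  g
   17  gaahchfbddaegeeebgg$ghhfe  e
   18  geeebgg$ghhfegaahchfbddae  e
   19  gg$ghhfegaahchfbddaegeeeb  b
   20  ghhfegaahchfbddaegeeebgg$  $
   21  hchfbddaegeeebgg$ghhfegaa  a
   22  hfbddaegeeebgg$ghhfegaahc  c
   23  hfegaahchfbddaegeeebgg$gh  h
   24  hhfegaahchfbddaegeeebgg$g  g

ggdafehdbeegfahhgeeb$achg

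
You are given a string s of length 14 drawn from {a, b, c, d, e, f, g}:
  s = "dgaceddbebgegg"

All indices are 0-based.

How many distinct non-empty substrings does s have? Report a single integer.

97

sorted suffixes:
  #0 SA[0]=2  'aceddbebgegg'
  #1 SA[1]=7  'bebgegg'
  #2 SA[2]=9  'bgegg'
  #3 SA[3]=3  'ceddbebgegg'
  #4 SA[4]=6  'dbebgegg'
  #5 SA[5]=5  'ddbebgegg'
  #6 SA[6]=0  'dgaceddbebgegg'
  #7 SA[7]=8  'ebgegg'
  #8 SA[8]=4  'eddbebgegg'
  #9 SA[9]=11  'egg'
  #10 SA[10]=13  'g'
  #11 SA[11]=1  'gaceddbebgegg'
  #12 SA[12]=10  'gegg'
  #13 SA[13]=12  'gg'

SA = [2, 7, 9, 3, 6, 5, 0, 8, 4, 11, 13, 1, 10, 12]
[i] adj suffixes → lcp
  [1] 2/7 → 0 ('')
  [2] 7/9 → 1 ('b')
  [3] 9/3 → 0 ('')
  [4] 3/6 → 0 ('')
  [5] 6/5 → 1 ('d')
  [6] 5/0 → 1 ('d')
  [7] 0/8 → 0 ('')
  [8] 8/4 → 1 ('e')
  [9] 4/11 → 1 ('e')
  [10] 11/13 → 0 ('')
  [11] 13/1 → 1 ('g')
  [12] 1/10 → 1 ('g')
  [13] 10/12 → 1 ('g')

n(n+1)/2 = 14·15/2 = 105
Σ LCP = 0 + 0 + 1 + 0 + 0 + 1 + 1 + 0 + 1 + 1 + 0 + 1 + 1 + 1 = 8
distinct = 105 − 8 = 97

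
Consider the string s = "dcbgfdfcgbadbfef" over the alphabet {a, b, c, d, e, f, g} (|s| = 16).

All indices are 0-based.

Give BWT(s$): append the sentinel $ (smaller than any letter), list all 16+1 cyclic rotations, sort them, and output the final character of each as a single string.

rank  rotation           last
    0  $dcbgfdfcgbadbfef  f
    1  adbfef$dcbgfdfcgb  b
    2  badbfef$dcbgfdfcg  g
    3  bfef$dcbgfdfcgbad  d
    4  bgfdfcgbadbfef$dc  c
    5  cbgfdfcgbadbfef$d  d
    6  cgbadbfef$dcbgfdf  f
    7  dbfef$dcbgfdfcgba  a
    8  dcbgfdfcgbadbfef$  $
    9  dfcgbadbfef$dcbgf  f
   10  ef$dcbgfdfcgbadbf  f
   11  f$dcbgfdfcgbadbfe  e
   12  fcgbadbfef$dcbgfd  d
   13  fdfcgbadbfef$dcbg  g
   14  fef$dcbgfdfcgbadb  b
   15  gbadbfef$dcbgfdfc  c
   16  gfdfcgbadbfef$dcb  b

fbgdcdfa$ffedgbcb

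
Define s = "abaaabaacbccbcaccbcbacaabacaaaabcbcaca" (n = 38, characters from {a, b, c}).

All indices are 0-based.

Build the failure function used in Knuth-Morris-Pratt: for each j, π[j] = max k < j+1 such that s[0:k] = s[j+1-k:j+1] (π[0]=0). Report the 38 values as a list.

π[0] = 0
j=1 s[j]='b': π[1]=0 (border '')
j=2 s[j]='a': π[2]=1 (border 'a')
j=3 s[j]='a': k: 1→0; π[3]=1 (border 'a')
j=4 s[j]='a': k: 1→0; π[4]=1 (border 'a')
j=5 s[j]='b': π[5]=2 (border 'ab')
j=6 s[j]='a': π[6]=3 (border 'aba')
j=7 s[j]='a': π[7]=4 (border 'abaa')
j=8 s[j]='c': k: 4→1→0; π[8]=0 (border '')
j=9 s[j]='b': π[9]=0 (border '')
j=10 s[j]='c': π[10]=0 (border '')
j=11 s[j]='c': π[11]=0 (border '')
j=12 s[j]='b': π[12]=0 (border '')
j=13 s[j]='c': π[13]=0 (border '')
j=14 s[j]='a': π[14]=1 (border 'a')
j=15 s[j]='c': k: 1→0; π[15]=0 (border '')
j=16 s[j]='c': π[16]=0 (border '')
j=17 s[j]='b': π[17]=0 (border '')
j=18 s[j]='c': π[18]=0 (border '')
j=19 s[j]='b': π[19]=0 (border '')
j=20 s[j]='a': π[20]=1 (border 'a')
j=21 s[j]='c': k: 1→0; π[21]=0 (border '')
j=22 s[j]='a': π[22]=1 (border 'a')
j=23 s[j]='a': k: 1→0; π[23]=1 (border 'a')
j=24 s[j]='b': π[24]=2 (border 'ab')
j=25 s[j]='a': π[25]=3 (border 'aba')
j=26 s[j]='c': k: 3→1→0; π[26]=0 (border '')
j=27 s[j]='a': π[27]=1 (border 'a')
j=28 s[j]='a': k: 1→0; π[28]=1 (border 'a')
j=29 s[j]='a': k: 1→0; π[29]=1 (border 'a')
j=30 s[j]='a': k: 1→0; π[30]=1 (border 'a')
j=31 s[j]='b': π[31]=2 (border 'ab')
j=32 s[j]='c': k: 2→0; π[32]=0 (border '')
j=33 s[j]='b': π[33]=0 (border '')
j=34 s[j]='c': π[34]=0 (border '')
j=35 s[j]='a': π[35]=1 (border 'a')
j=36 s[j]='c': k: 1→0; π[36]=0 (border '')
j=37 s[j]='a': π[37]=1 (border 'a')

[0, 0, 1, 1, 1, 2, 3, 4, 0, 0, 0, 0, 0, 0, 1, 0, 0, 0, 0, 0, 1, 0, 1, 1, 2, 3, 0, 1, 1, 1, 1, 2, 0, 0, 0, 1, 0, 1]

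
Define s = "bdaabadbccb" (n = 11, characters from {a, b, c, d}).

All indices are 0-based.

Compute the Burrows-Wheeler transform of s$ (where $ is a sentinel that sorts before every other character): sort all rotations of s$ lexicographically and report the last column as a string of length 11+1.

bdabcad$cbba

rank  rotation      last
    0  $bdaabadbccb  b
    1  aabadbccb$bd  d
    2  abadbccb$bda  a
    3  adbccb$bdaab  b
    4  b$bdaabadbcc  c
    5  badbccb$bdaa  a
    6  bccb$bdaabad  d
    7  bdaabadbccb$  $
    8  cb$bdaabadbc  c
    9  ccb$bdaabadb  b
   10  daabadbccb$b  b
   11  dbccb$bdaaba  a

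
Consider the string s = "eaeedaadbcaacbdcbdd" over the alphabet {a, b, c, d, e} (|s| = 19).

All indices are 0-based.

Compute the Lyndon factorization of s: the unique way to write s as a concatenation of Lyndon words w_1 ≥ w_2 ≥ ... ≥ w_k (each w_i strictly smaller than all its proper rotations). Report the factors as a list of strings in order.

["e", "aeed", "aadbc", "aacbdcbdd"]

emit factor 1: 'e' (i=0, period=1)
emit factor 2: 'aeed' (i=1, period=4)
emit factor 3: 'aadbc' (i=5, period=5)
emit factor 4: 'aacbdcbdd' (i=10, period=9)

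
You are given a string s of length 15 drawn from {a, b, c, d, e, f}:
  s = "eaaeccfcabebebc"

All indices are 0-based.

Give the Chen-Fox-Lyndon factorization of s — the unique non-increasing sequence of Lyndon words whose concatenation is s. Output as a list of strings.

emit factor 1: 'e' (i=0, period=1)
emit factor 2: 'aaeccfcabebebc' (i=1, period=14)

["e", "aaeccfcabebebc"]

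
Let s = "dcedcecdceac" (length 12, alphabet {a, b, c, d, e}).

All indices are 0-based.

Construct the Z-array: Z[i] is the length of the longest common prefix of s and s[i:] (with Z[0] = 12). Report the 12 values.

Z[0]=12
i=1: fresh scan; Z[1]=0
i=2: fresh scan; Z[2]=0
i=3: fresh scan; Z[3]=3 extend→box=[3,6)
i=4: min(r-i=2, Z[1]=0)=0; Z[4]=0
i=5: min(r-i=1, Z[2]=0)=0; Z[5]=0
i=6: fresh scan; Z[6]=0
i=7: fresh scan; Z[7]=3 extend→box=[7,10)
i=8: min(r-i=2, Z[1]=0)=0; Z[8]=0
i=9: min(r-i=1, Z[2]=0)=0; Z[9]=0
i=10: fresh scan; Z[10]=0
i=11: fresh scan; Z[11]=0

[12, 0, 0, 3, 0, 0, 0, 3, 0, 0, 0, 0]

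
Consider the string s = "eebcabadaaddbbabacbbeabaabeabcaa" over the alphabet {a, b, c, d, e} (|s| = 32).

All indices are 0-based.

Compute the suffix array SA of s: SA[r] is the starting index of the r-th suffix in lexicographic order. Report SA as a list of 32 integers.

[31, 30, 23, 8, 21, 14, 4, 27, 24, 16, 6, 9, 22, 13, 15, 5, 12, 18, 28, 2, 19, 25, 29, 3, 17, 7, 11, 10, 20, 26, 1, 0]

rank→(start, suffix):
  0 → (31, 'a')
  1 → (30, 'aa')
  2 → (23, 'aabeabcaa')
  3 → (8, 'aaddbbabacbbeabaabeabcaa')
  4 → (21, 'abaabeabcaa')
  5 → (14, 'abacbbeabaabeabcaa')
  6 → (4, 'abadaaddbbabacbbeabaabeabcaa')
  7 → (27, 'abcaa')
  8 → (24, 'abeabcaa')
  9 → (16, 'acbbeabaabeabcaa')
  10 → (6, 'adaaddbbabacbbeabaabeabcaa')
  11 → (9, 'addbbabacbbeabaabeabcaa')
  12 → (22, 'baabeabcaa')
  13 → (13, 'babacbbeabaabeabcaa')
  14 → (15, 'bacbbeabaabeabcaa')
  15 → (5, 'badaaddbbabacbbeabaabeabcaa')
  16 → (12, 'bbabacbbeabaabeabcaa')
  17 → (18, 'bbeabaabeabcaa')
  18 → (28, 'bcaa')
  19 → (2, 'bcabadaaddbbabacbbeabaabeabcaa')
  20 → (19, 'beabaabeabcaa')
  21 → (25, 'beabcaa')
  22 → (29, 'caa')
  23 → (3, 'cabadaaddbbabacbbeabaabeabcaa')
  24 → (17, 'cbbeabaabeabcaa')
  25 → (7, 'daaddbbabacbbeabaabeabcaa')
  26 → (11, 'dbbabacbbeabaabeabcaa')
  27 → (10, 'ddbbabacbbeabaabeabcaa')
  28 → (20, 'eabaabeabcaa')
  29 → (26, 'eabcaa')
  30 → (1, 'ebcabadaaddbbabacbbeabaabeabcaa')
  31 → (0, 'eebcabadaaddbbabacbbeabaabeabcaa')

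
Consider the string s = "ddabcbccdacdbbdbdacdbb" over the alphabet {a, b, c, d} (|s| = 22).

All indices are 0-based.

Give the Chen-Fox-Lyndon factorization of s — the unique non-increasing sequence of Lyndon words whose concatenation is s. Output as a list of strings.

emit factor 1: 'd' (i=0, period=1)
emit factor 2: 'd' (i=1, period=1)
emit factor 3: 'abcbccdacdbbdbdacdbb' (i=2, period=20)

["d", "d", "abcbccdacdbbdbdacdbb"]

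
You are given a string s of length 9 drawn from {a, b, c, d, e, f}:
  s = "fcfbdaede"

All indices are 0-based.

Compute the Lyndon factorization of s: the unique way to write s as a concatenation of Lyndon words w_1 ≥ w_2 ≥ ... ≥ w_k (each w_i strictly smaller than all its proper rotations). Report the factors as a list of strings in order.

["f", "cf", "bd", "aede"]

emit factor 1: 'f' (i=0, period=1)
emit factor 2: 'cf' (i=1, period=2)
emit factor 3: 'bd' (i=3, period=2)
emit factor 4: 'aede' (i=5, period=4)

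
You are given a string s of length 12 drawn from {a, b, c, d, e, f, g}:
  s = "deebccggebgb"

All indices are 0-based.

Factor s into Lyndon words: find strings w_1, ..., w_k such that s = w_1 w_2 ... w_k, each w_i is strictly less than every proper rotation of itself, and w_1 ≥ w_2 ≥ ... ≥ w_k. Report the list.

emit factor 1: 'dee' (i=0, period=3)
emit factor 2: 'bccggebg' (i=3, period=8)
emit factor 3: 'b' (i=11, period=1)

["dee", "bccggebg", "b"]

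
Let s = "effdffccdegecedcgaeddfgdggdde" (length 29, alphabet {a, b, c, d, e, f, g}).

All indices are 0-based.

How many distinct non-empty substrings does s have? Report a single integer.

406

sorted suffixes:
  #0 SA[0]=17  'aeddfgdggdde'
  #1 SA[1]=6  'ccdegecedcgaeddfgdggdde'
  #2 SA[2]=7  'cdegecedcgaeddfgdggdde'
  #3 SA[3]=12  'cedcgaeddfgdggdde'
  #4 SA[4]=15  'cgaeddfgdggdde'
  #5 SA[5]=14  'dcgaeddfgdggdde'
  #6 SA[6]=26  'dde'
  #7 SA[7]=19  'ddfgdggdde'
  #8 SA[8]=27  'de'
  #9 SA[9]=8  'degecedcgaeddfgdggdde'
  #10 SA[10]=3  'dffccdegecedcgaeddfgdggdde'
  #11 SA[11]=20  'dfgdggdde'
  #12 SA[12]=23  'dggdde'
  #13 SA[13]=28  'e'
  #14 SA[14]=11  'ecedcgaeddfgdggdde'
  #15 SA[15]=13  'edcgaeddfgdggdde'
  #16 SA[16]=18  'eddfgdggdde'
  #17 SA[17]=0  'effdffccdegecedcgaeddfgdggdde'
  #18 SA[18]=9  'egecedcgaeddfgdggdde'
  #19 SA[19]=5  'fccdegecedcgaeddfgdggdde'
  #20 SA[20]=2  'fdffccdegecedcgaeddfgdggdde'
  #21 SA[21]=4  'ffccdegecedcgaeddfgdggdde'
  #22 SA[22]=1  'ffdffccdegecedcgaeddfgdggdde'
  #23 SA[23]=21  'fgdggdde'
  #24 SA[24]=16  'gaeddfgdggdde'
  #25 SA[25]=25  'gdde'
  #26 SA[26]=22  'gdggdde'
  #27 SA[27]=10  'gecedcgaeddfgdggdde'
  #28 SA[28]=24  'ggdde'

SA = [17, 6, 7, 12, 15, 14, 26, 19, 27, 8, 3, 20, 23, 28, 11, 13, 18, 0, 9, 5, 2, 4, 1, 21, 16, 25, 22, 10, 24]
i: (SA[i-1],SA[i]) lcp shared
  1: (17,6) 0 ''
  2: (6,7) 1 'c'
  3: (7,12) 1 'c'
  4: (12,15) 1 'c'
  5: (15,14) 0 ''
  6: (14,26) 1 'd'
  7: (26,19) 2 'dd'
  8: (19,27) 1 'd'
  9: (27,8) 2 'de'
  10: (8,3) 1 'd'
  11: (3,20) 2 'df'
  12: (20,23) 1 'd'
  13: (23,28) 0 ''
  14: (28,11) 1 'e'
  15: (11,13) 1 'e'
  16: (13,18) 2 'ed'
  17: (18,0) 1 'e'
  18: (0,9) 1 'e'
  19: (9,5) 0 ''
  20: (5,2) 1 'f'
  21: (2,4) 1 'f'
  22: (4,1) 2 'ff'
  23: (1,21) 1 'f'
  24: (21,16) 0 ''
  25: (16,25) 1 'g'
  26: (25,22) 2 'gd'
  27: (22,10) 1 'g'
  28: (10,24) 1 'g'

n(n+1)/2 = 29·30/2 = 435
Σ LCP = 0 + 0 + 1 + 1 + 1 + 0 + 1 + 2 + 1 + 2 + 1 + 2 + 1 + 0 + 1 + 1 + 2 + 1 + 1 + 0 + 1 + 1 + 2 + 1 + 0 + 1 + 2 + 1 + 1 = 29
distinct = 435 − 29 = 406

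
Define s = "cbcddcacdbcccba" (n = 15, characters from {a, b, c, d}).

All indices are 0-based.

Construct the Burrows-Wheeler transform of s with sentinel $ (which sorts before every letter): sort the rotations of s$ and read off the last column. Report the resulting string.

abccdcdc$cbabcdc

rank  rotation          last
    0  $cbcddcacdbcccba  a
    1  a$cbcddcacdbcccb  b
    2  acdbcccba$cbcddc  c
    3  ba$cbcddcacdbccc  c
    4  bcccba$cbcddcacd  d
    5  bcddcacdbcccba$c  c
    6  cacdbcccba$cbcdd  d
    7  cba$cbcddcacdbcc  c
    8  cbcddcacdbcccba$  $
    9  ccba$cbcddcacdbc  c
   10  cccba$cbcddcacdb  b
   11  cdbcccba$cbcddca  a
   12  cddcacdbcccba$cb  b
   13  dbcccba$cbcddcac  c
   14  dcacdbcccba$cbcd  d
   15  ddcacdbcccba$cbc  c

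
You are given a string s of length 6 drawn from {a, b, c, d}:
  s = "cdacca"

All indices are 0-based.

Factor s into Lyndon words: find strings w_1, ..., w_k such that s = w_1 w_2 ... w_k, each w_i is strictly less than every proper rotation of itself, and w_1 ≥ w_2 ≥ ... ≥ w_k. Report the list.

["cd", "acc", "a"]

emit factor 1: 'cd' (i=0, period=2)
emit factor 2: 'acc' (i=2, period=3)
emit factor 3: 'a' (i=5, period=1)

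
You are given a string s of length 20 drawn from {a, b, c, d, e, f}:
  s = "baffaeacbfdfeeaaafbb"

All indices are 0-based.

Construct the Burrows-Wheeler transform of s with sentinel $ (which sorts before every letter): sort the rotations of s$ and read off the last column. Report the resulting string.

beaefabb$fcafeaffabda

rank  rotation               last
    0  $baffaeacbfdfeeaaafbb  b
    1  aaafbb$baffaeacbfdfee  e
    2  aafbb$baffaeacbfdfeea  a
    3  acbfdfeeaaafbb$baffae  e
    4  aeacbfdfeeaaafbb$baff  f
    5  afbb$baffaeacbfdfeeaa  a
    6  affaeacbfdfeeaaafbb$b  b
    7  b$baffaeacbfdfeeaaafb  b
    8  baffaeacbfdfeeaaafbb$  $
    9  bb$baffaeacbfdfeeaaaf  f
   10  bfdfeeaaafbb$baffaeac  c
   11  cbfdfeeaaafbb$baffaea  a
   12  dfeeaaafbb$baffaeacbf  f
   13  eaaafbb$baffaeacbfdfe  e
   14  eacbfdfeeaaafbb$baffa  a
   15  eeaaafbb$baffaeacbfdf  f
   16  faeacbfdfeeaaafbb$baf  f
   17  fbb$baffaeacbfdfeeaaa  a
   18  fdfeeaaafbb$baffaeacb  b
   19  feeaaafbb$baffaeacbfd  d
   20  ffaeacbfdfeeaaafbb$ba  a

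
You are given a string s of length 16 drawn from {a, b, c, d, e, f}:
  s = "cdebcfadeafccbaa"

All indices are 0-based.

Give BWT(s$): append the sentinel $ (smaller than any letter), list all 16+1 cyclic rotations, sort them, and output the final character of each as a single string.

rank  rotation           last
    0  $cdebcfadeafccbaa  a
    1  a$cdebcfadeafccba  a
    2  aa$cdebcfadeafccb  b
    3  adeafccbaa$cdebcf  f
    4  afccbaa$cdebcfade  e
    5  baa$cdebcfadeafcc  c
    6  bcfadeafccbaa$cde  e
    7  cbaa$cdebcfadeafc  c
    8  ccbaa$cdebcfadeaf  f
    9  cdebcfadeafccbaa$  $
   10  cfadeafccbaa$cdeb  b
   11  deafccbaa$cdebcfa  a
   12  debcfadeafccbaa$c  c
   13  eafccbaa$cdebcfad  d
   14  ebcfadeafccbaa$cd  d
   15  fadeafccbaa$cdebc  c
   16  fccbaa$cdebcfadea  a

aabfececf$bacddca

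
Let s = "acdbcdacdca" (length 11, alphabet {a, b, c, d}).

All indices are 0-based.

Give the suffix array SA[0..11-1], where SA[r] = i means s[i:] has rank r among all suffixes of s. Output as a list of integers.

sorted suffixes:
  #0 SA[0]=10  'a'
  #1 SA[1]=0  'acdbcdacdca'
  #2 SA[2]=6  'acdca'
  #3 SA[3]=3  'bcdacdca'
  #4 SA[4]=9  'ca'
  #5 SA[5]=4  'cdacdca'
  #6 SA[6]=1  'cdbcdacdca'
  #7 SA[7]=7  'cdca'
  #8 SA[8]=5  'dacdca'
  #9 SA[9]=2  'dbcdacdca'
  #10 SA[10]=8  'dca'

[10, 0, 6, 3, 9, 4, 1, 7, 5, 2, 8]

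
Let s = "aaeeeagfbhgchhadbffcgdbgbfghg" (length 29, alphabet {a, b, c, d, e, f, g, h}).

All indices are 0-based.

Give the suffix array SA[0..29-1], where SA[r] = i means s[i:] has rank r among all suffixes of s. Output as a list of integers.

rank | idx | suffix
   0 |   0 | aaeeeagfbhgchhadbffcgdbgbfghg
   1 |  14 | adbffcgdbgbfghg
   2 |   1 | aeeeagfbhgchhadbffcgdbgbfghg
   3 |   5 | agfbhgchhadbffcgdbgbfghg
   4 |  16 | bffcgdbgbfghg
   5 |  24 | bfghg
   6 |  22 | bgbfghg
   7 |   8 | bhgchhadbffcgdbgbfghg
   8 |  19 | cgdbgbfghg
   9 |  11 | chhadbffcgdbgbfghg
  10 |  15 | dbffcgdbgbfghg
  11 |  21 | dbgbfghg
  12 |   4 | eagfbhgchhadbffcgdbgbfghg
  13 |   3 | eeagfbhgchhadbffcgdbgbfghg
  14 |   2 | eeeagfbhgchhadbffcgdbgbfghg
  15 |   7 | fbhgchhadbffcgdbgbfghg
  16 |  18 | fcgdbgbfghg
  17 |  17 | ffcgdbgbfghg
  18 |  25 | fghg
  19 |  28 | g
  20 |  23 | gbfghg
  21 |  10 | gchhadbffcgdbgbfghg
  22 |  20 | gdbgbfghg
  23 |   6 | gfbhgchhadbffcgdbgbfghg
  24 |  26 | ghg
  25 |  13 | hadbffcgdbgbfghg
  26 |  27 | hg
  27 |   9 | hgchhadbffcgdbgbfghg
  28 |  12 | hhadbffcgdbgbfghg

[0, 14, 1, 5, 16, 24, 22, 8, 19, 11, 15, 21, 4, 3, 2, 7, 18, 17, 25, 28, 23, 10, 20, 6, 26, 13, 27, 9, 12]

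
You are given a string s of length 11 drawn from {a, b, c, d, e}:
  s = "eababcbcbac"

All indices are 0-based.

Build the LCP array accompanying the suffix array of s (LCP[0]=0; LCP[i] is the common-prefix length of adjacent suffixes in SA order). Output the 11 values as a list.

[0, 2, 1, 0, 2, 1, 3, 0, 1, 2, 0]

rank | idx | suffix
   0 |   1 | ababcbcbac
   1 |   3 | abcbcbac
   2 |   9 | ac
   3 |   2 | babcbcbac
   4 |   8 | bac
   5 |   6 | bcbac
   6 |   4 | bcbcbac
   7 |  10 | c
   8 |   7 | cbac
   9 |   5 | cbcbac
  10 |   0 | eababcbcbac

SA = [1, 3, 9, 2, 8, 6, 4, 10, 7, 5, 0]
rank  pair      lcp
   1  s[1:],s[3:]  2  'ab'
   2  s[3:],s[9:]  1  'a'
   3  s[9:],s[2:]  0  ''
   4  s[2:],s[8:]  2  'ba'
   5  s[8:],s[6:]  1  'b'
   6  s[6:],s[4:]  3  'bcb'
   7  s[4:],s[10:]  0  ''
   8  s[10:],s[7:]  1  'c'
   9  s[7:],s[5:]  2  'cb'
  10  s[5:],s[0:]  0  ''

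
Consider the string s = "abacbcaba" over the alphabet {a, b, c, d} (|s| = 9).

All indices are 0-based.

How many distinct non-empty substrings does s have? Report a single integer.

36

rank | idx | suffix
   0 |   8 | a
   1 |   6 | aba
   2 |   0 | abacbcaba
   3 |   2 | acbcaba
   4 |   7 | ba
   5 |   1 | bacbcaba
   6 |   4 | bcaba
   7 |   5 | caba
   8 |   3 | cbcaba

SA = [8, 6, 0, 2, 7, 1, 4, 5, 3]
i: (SA[i-1],SA[i]) lcp shared
  1: (8,6) 1 'a'
  2: (6,0) 3 'aba'
  3: (0,2) 1 'a'
  4: (2,7) 0 ''
  5: (7,1) 2 'ba'
  6: (1,4) 1 'b'
  7: (4,5) 0 ''
  8: (5,3) 1 'c'

n(n+1)/2 = 9·10/2 = 45
Σ LCP = 0 + 1 + 3 + 1 + 0 + 2 + 1 + 0 + 1 = 9
distinct = 45 − 9 = 36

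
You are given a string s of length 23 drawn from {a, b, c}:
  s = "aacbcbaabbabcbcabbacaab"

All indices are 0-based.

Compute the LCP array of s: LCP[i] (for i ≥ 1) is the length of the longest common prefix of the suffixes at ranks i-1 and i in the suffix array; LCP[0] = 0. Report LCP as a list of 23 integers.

rank→(start, suffix):
  0 → (20, 'aab')
  1 → (6, 'aabbabcbcabbacaab')
  2 → (0, 'aacbcbaabbabcbcabbacaab')
  3 → (21, 'ab')
  4 → (7, 'abbabcbcabbacaab')
  5 → (15, 'abbacaab')
  6 → (10, 'abcbcabbacaab')
  7 → (18, 'acaab')
  8 → (1, 'acbcbaabbabcbcabbacaab')
  9 → (22, 'b')
  10 → (5, 'baabbabcbcabbacaab')
  11 → (9, 'babcbcabbacaab')
  12 → (17, 'bacaab')
  13 → (8, 'bbabcbcabbacaab')
  14 → (16, 'bbacaab')
  15 → (13, 'bcabbacaab')
  16 → (3, 'bcbaabbabcbcabbacaab')
  17 → (11, 'bcbcabbacaab')
  18 → (19, 'caab')
  19 → (14, 'cabbacaab')
  20 → (4, 'cbaabbabcbcabbacaab')
  21 → (12, 'cbcabbacaab')
  22 → (2, 'cbcbaabbabcbcabbacaab')

SA = [20, 6, 0, 21, 7, 15, 10, 18, 1, 22, 5, 9, 17, 8, 16, 13, 3, 11, 19, 14, 4, 12, 2]
[i] adj suffixes → lcp
  [1] 20/6 → 3 ('aab')
  [2] 6/0 → 2 ('aa')
  [3] 0/21 → 1 ('a')
  [4] 21/7 → 2 ('ab')
  [5] 7/15 → 4 ('abba')
  [6] 15/10 → 2 ('ab')
  [7] 10/18 → 1 ('a')
  [8] 18/1 → 2 ('ac')
  [9] 1/22 → 0 ('')
  [10] 22/5 → 1 ('b')
  [11] 5/9 → 2 ('ba')
  [12] 9/17 → 2 ('ba')
  [13] 17/8 → 1 ('b')
  [14] 8/16 → 3 ('bba')
  [15] 16/13 → 1 ('b')
  [16] 13/3 → 2 ('bc')
  [17] 3/11 → 3 ('bcb')
  [18] 11/19 → 0 ('')
  [19] 19/14 → 2 ('ca')
  [20] 14/4 → 1 ('c')
  [21] 4/12 → 2 ('cb')
  [22] 12/2 → 3 ('cbc')

[0, 3, 2, 1, 2, 4, 2, 1, 2, 0, 1, 2, 2, 1, 3, 1, 2, 3, 0, 2, 1, 2, 3]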